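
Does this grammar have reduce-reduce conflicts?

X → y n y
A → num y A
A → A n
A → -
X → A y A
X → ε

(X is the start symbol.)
No reduce-reduce conflicts

Augment with X' → X and build the canonical LR(0) collection (I0 = CLOSURE({[X' → . X]}), then GOTO on every symbol after a dot until no new states appear). It has 13 states:
  I0: { [A → . -], [A → . A n], [A → . num y A], [X → . A y A], [X → . y n y], [X → .], [X' → . X] }  — shift, reduce
  I1: { [A → - .] }  — reduce
  I2: { [A → A . n], [X → A . y A] }  — shift
  I3: { [X' → X .] }  — accept
  I4: { [A → num . y A] }  — shift
  I5: { [X → y . n y] }  — shift
  I6: { [X → y n . y] }  — shift
  I7: { [X → y n y .] }  — reduce
  I8: { [A → . -], [A → . A n], [A → . num y A], [A → num y . A] }  — shift
  I9: { [A → A . n], [A → num y A .] }  — shift, reduce
  I10: { [A → A n .] }  — reduce
  I11: { [A → . -], [A → . A n], [A → . num y A], [X → A y . A] }  — shift
  I12: { [A → A . n], [X → A y A .] }  — shift, reduce

No state contains more than one complete item.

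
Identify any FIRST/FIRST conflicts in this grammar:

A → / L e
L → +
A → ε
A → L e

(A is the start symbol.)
No FIRST/FIRST conflicts.

A FIRST/FIRST conflict occurs when two productions N → α and N → β for the same non-terminal have FIRST(α) ∩ FIRST(β) ≠ ∅ (with ε ∈ FIRST of a nullable right-hand side, so two nullable alternatives also conflict).

FIRST sets of the non-terminals at (or reachable through a nullable prefix from) the front of some alternative:
  FIRST(L) = { '+' }

Productions for A:
  A → / L e: FIRST = { '/' }
  A → ε: FIRST = { ε }
  A → L e: FIRST = { '+' }
L has only one production, so no FIRST/FIRST conflict is possible there.

All alternatives of each non-terminal have pairwise disjoint FIRST sets.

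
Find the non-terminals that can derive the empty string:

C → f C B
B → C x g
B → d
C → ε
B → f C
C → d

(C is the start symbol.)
{ 'C' }

ε-productions: C → ε
So C is immediately nullable.
No further non-terminal can be added: every production for the remaining non-terminals contains a terminal or a non-nullable non-terminal.
Nullable = { 'C' }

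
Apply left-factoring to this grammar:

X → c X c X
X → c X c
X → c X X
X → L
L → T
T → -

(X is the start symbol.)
X → c X X'
X' → c X''
X'' → X
X'' → ε
X' → X
X → L
L → T
T → -

Left-factoring transforms A → αβ₁ | αβ₂ into A → αA' and A' → β₁ | β₂
(α is the longest common prefix among the alternatives). Repeat until
no nonterminal has two alternatives with a common prefix.

Round 1: X has alternatives sharing prefix 'c X'. Introduce X': X → c X X'
  Add: X' → c X
  Add: X' → c
  Add: X' → X

Round 2: X' has alternatives sharing prefix 'c'. Introduce X'': X' → c X''
  Add: X'' → X
  Add: X'' → ε

No remaining common prefixes — done.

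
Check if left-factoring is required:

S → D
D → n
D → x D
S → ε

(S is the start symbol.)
Left-factoring is needed when two productions for the same non-terminal
share a common prefix on the right-hand side.

Productions for S:
  S → D
  S → ε
Productions for D:
  D → n
  D → x D

No common prefixes found.

Answer: No, left-factoring is not needed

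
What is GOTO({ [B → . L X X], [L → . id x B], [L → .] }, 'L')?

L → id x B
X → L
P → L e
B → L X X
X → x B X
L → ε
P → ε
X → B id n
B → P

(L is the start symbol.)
GOTO(I, 'L') = CLOSURE({ [A → αX.β] : [A → α.Xβ] ∈ I, X = 'L' })

Items with dot before 'L', with the dot advanced:
  [B → . L X X] → [B → L . X X]
Closure of the advanced items:
  [B → L . X X] has the dot before X: add [X → . L], [X → . x B X], [X → . B id n]
  [X → . L] has the dot before L: add [L → . id x B], [L → .]
  [X → . B id n] has the dot before B: add [B → . L X X], [B → . P]
  [B → . P] has the dot before P: add [P → . L e], [P → .]

GOTO = { [B → . L X X], [B → . P], [B → L . X X], [L → . id x B], [L → .], [P → . L e], [P → .], [X → . B id n], [X → . L], [X → . x B X] }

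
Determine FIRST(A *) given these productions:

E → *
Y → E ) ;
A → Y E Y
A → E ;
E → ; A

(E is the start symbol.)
FIRST sets of the non-terminals involved (from the grammar, by fixed-point iteration):
  FIRST(A) = { '*', ';' }

To compute FIRST(A *), process the symbols left to right:
Symbol A is a non-terminal. Add FIRST(A) \ {ε} = { '*', ';' }
A is not nullable (ε ∉ FIRST(A)), so stop here.
FIRST(A *) = { '*', ';' }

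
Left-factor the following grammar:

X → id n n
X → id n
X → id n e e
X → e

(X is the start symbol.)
X → id n X'
X' → n
X' → ε
X' → e e
X → e

Left-factoring transforms A → αβ₁ | αβ₂ into A → αA' and A' → β₁ | β₂
(α is the longest common prefix among the alternatives). Repeat until
no nonterminal has two alternatives with a common prefix.

Round 1: X has alternatives sharing prefix 'id n'. Introduce X': X → id n X'
  Add: X' → n
  Add: X' → ε
  Add: X' → e e

No remaining common prefixes — done.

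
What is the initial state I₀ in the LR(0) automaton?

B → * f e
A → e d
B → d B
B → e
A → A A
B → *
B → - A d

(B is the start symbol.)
{ [B → . * f e], [B → . *], [B → . - A d], [B → . d B], [B → . e], [B' → . B] }

First, augment the grammar with B' → B
I₀ = CLOSURE({ [B' → . B] }):
  [B' → . B] has the dot before B: add [B → . * f e], [B → . d B], [B → . e], [B → . *], [B → . - A d]
No further items can be added.

I₀ = { [B → . * f e], [B → . *], [B → . - A d], [B → . d B], [B → . e], [B' → . B] }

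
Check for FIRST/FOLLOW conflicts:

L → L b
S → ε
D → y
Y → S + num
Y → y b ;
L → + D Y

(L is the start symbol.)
Nullable non-terminals: S.
S has a nullable alternative but only one production, so nothing to check.

D, L, Y have no nullable alternative, so no FIRST/FOLLOW check is needed there.

No FIRST/FOLLOW conflicts found.

Answer: No FIRST/FOLLOW conflicts.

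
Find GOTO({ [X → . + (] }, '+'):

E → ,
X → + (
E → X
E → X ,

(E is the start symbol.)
{ [X → + . (] }

GOTO(I, '+') = CLOSURE({ [A → αX.β] : [A → α.Xβ] ∈ I, X = '+' })

Items with dot before '+', with the dot advanced:
  [X → . + (] → [X → + . (]
Closure adds nothing (no advanced item has the dot before a non-terminal).

GOTO = { [X → + . (] }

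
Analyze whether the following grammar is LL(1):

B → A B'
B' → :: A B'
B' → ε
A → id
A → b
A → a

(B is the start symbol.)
Yes, the grammar is LL(1).

Relevant sets:
  FOLLOW(B') = { $ }

For B':
  PREDICT(B' → :: A B') = { '::' }
  PREDICT(B' → ε) = { $ }
For A:
  PREDICT(A → id) = { 'id' }
  PREDICT(A → b) = { 'b' }
  PREDICT(A → a) = { 'a' }
B has a single production, so nothing to check there.

All predict sets are disjoint. The grammar IS LL(1).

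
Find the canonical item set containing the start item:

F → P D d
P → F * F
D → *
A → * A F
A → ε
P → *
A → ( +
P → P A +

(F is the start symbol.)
First, augment the grammar with F' → F
I₀ = CLOSURE({ [F' → . F] }):
  [F' → . F] has the dot before F: add [F → . P D d]
  [F → . P D d] has the dot before P: add [P → . F * F], [P → . *], [P → . P A +]
No further items can be added.

I₀ = { [F → . P D d], [F' → . F], [P → . *], [P → . F * F], [P → . P A +] }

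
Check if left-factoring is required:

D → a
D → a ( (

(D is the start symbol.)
Left-factoring is needed when two productions for the same non-terminal
share a common prefix on the right-hand side.

Productions for D:
  D → a
  D → a ( (

Found common prefix 'a' in productions for D

Answer: Yes, D has productions with common prefix 'a'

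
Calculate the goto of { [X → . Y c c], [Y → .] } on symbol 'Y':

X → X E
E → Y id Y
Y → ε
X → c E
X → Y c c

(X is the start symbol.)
GOTO(I, 'Y') = CLOSURE({ [A → αX.β] : [A → α.Xβ] ∈ I, X = 'Y' })

Items with dot before 'Y', with the dot advanced:
  [X → . Y c c] → [X → Y . c c]
Closure adds nothing (no advanced item has the dot before a non-terminal).

GOTO = { [X → Y . c c] }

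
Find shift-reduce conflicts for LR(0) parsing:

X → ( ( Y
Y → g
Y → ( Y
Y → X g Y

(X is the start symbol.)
No shift-reduce conflicts

A shift-reduce conflict occurs when an LR(0) state has both:
  - a complete (reduce) item [A → α .] (dot at the end), and
  - a shift item [B → β . c γ] (dot before a terminal).

Augment with X' → X and build the canonical LR(0) collection (I0 = CLOSURE({[X' → . X]}), then GOTO on every symbol after a dot until no new states appear). It has 13 states:
  I0: { [X → . ( ( Y], [X' → . X] }  — shift
  I1: { [X → ( . ( Y] }  — shift
  I2: { [X' → X .] }  — accept
  I3: { [X → ( ( . Y], [X → . ( ( Y], [Y → . ( Y], [Y → . X g Y], [Y → . g] }  — shift
  I4: { [X → ( . ( Y], [X → . ( ( Y], [Y → ( . Y], [Y → . ( Y], [Y → . X g Y], [Y → . g] }  — shift
  I5: { [Y → X . g Y] }  — shift
  I6: { [X → ( ( Y .] }  — reduce
  I7: { [Y → g .] }  — reduce
  I8: { [X → . ( ( Y], [Y → . ( Y], [Y → . X g Y], [Y → . g], [Y → X g . Y] }  — shift
  I9: { [Y → X g Y .] }  — reduce
  I10: { [X → ( ( . Y], [X → ( . ( Y], [X → . ( ( Y], [Y → ( . Y], [Y → . ( Y], [Y → . X g Y], [Y → . g] }  — shift
  I11: { [Y → ( Y .] }  — reduce
  I12: { [X → ( ( Y .], [Y → ( Y .] }  — 2 reduces

No state contains both a complete item and a shift item.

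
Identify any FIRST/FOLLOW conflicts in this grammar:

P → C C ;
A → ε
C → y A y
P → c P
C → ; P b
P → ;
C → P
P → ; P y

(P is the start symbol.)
No FIRST/FOLLOW conflicts.

A FIRST/FOLLOW conflict occurs when a non-terminal N has a nullable alternative N → β (β ⇒* ε) and another alternative N → α with FIRST(α) ∩ FOLLOW(N) ≠ ∅: on such a lookahead the parser cannot decide between expanding α and letting N vanish via β.

Nullable non-terminals: A.
A has a nullable alternative but only one production, so nothing to check.

C, P have no nullable alternative, so no FIRST/FOLLOW check is needed there.

No FIRST/FOLLOW conflicts found.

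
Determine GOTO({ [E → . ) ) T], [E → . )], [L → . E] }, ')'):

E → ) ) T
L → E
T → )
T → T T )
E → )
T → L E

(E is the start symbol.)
{ [E → ) . ) T], [E → ) .] }

GOTO(I, ')') = CLOSURE({ [A → αX.β] : [A → α.Xβ] ∈ I, X = ')' })

Items with dot before ')', with the dot advanced:
  [E → . )] → [E → ) .]
  [E → . ) ) T] → [E → ) . ) T]
Closure adds nothing (no advanced item has the dot before a non-terminal).

GOTO = { [E → ) . ) T], [E → ) .] }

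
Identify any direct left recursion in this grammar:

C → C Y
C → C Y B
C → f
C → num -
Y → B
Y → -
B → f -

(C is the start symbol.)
Yes, C is left-recursive

Direct left recursion occurs when N → N α for some non-terminal N (the right-hand side begins with the left-hand side itself).

C → C Y: LEFT RECURSIVE (starts with C)
C → C Y B: LEFT RECURSIVE (starts with C)
C → f: starts with f
C → num -: starts with num
Y → B: starts with B
Y → -: starts with '-'
B → f -: starts with f

The grammar has direct left recursion on: C.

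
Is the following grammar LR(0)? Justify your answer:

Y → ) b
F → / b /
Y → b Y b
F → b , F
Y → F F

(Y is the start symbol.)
A grammar is LR(0) if no state in the canonical LR(0) collection has:
  - both a shift item (dot before a terminal) and a complete item (shift-reduce conflict), or
  - two or more complete items (reduce-reduce conflict; the accept item [Y' → Y .] counts as a complete item here).

Augment with Y' → Y and build the canonical LR(0) collection (I0 = CLOSURE({[Y' → . Y]}), then GOTO on every symbol after a dot until no new states appear). It has 15 states:
  I0: { [F → . / b /], [F → . b , F], [Y → . ) b], [Y → . F F], [Y → . b Y b], [Y' → . Y] }  — shift
  I1: { [Y → ) . b] }  — shift
  I2: { [F → / . b /] }  — shift
  I3: { [F → . / b /], [F → . b , F], [Y → F . F] }  — shift
  I4: { [Y' → Y .] }  — accept
  I5: { [F → . / b /], [F → . b , F], [F → b . , F], [Y → . ) b], [Y → . F F], [Y → . b Y b], [Y → b . Y b] }  — shift
  I6: { [F → . / b /], [F → . b , F], [F → b , . F] }  — shift
  I7: { [Y → b Y . b] }  — shift
  I8: { [Y → b Y b .] }  — reduce
  I9: { [F → b , F .] }  — reduce
  I10: { [F → b . , F] }  — shift
  I11: { [Y → F F .] }  — reduce
  I12: { [F → / b . /] }  — shift
  I13: { [F → / b / .] }  — reduce
  I14: { [Y → ) b .] }  — reduce

Every state is either a pure shift/goto state or contains exactly one complete item and nothing to shift — no conflicts. The grammar is LR(0).

Answer: Yes, the grammar is LR(0)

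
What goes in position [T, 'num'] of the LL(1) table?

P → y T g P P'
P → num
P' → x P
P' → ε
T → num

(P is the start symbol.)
T → num

To find M[T, 'num'], we find productions for T where 'num' is in the predict set (PREDICT(N → α) = (FIRST(α) \ {ε}) ∪ (FOLLOW(N) if α ⇒* ε)).

T → num: PREDICT = { 'num' }
  'num' is in predict set, so this production goes in M[T, 'num']

M[T, 'num'] = T → num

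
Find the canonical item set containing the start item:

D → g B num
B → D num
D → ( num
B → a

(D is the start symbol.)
{ [D → . ( num], [D → . g B num], [D' → . D] }

First, augment the grammar with D' → D
I₀ = CLOSURE({ [D' → . D] }):
  [D' → . D] has the dot before D: add [D → . g B num], [D → . ( num]
No further items can be added.

I₀ = { [D → . ( num], [D → . g B num], [D' → . D] }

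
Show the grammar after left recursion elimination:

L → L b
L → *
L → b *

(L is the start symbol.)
L → * L'
L → b * L'
L' → b L'
L' → ε

L is directly left-recursive. The standard transformation for
  A → A α₁ | ... | A α_m | β₁ | ... | β_n
is
  A  → β₁ A' | ... | β_n A'
  A' → α₁ A' | ... | α_m A' | ε

L → * becomes L → * L'
L → b * becomes L → b * L'
L → L b becomes L' → b L'
Add L' → ε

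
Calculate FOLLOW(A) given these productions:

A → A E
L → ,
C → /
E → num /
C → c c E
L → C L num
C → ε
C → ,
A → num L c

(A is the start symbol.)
{ $, 'num' }

To compute FOLLOW(A), find every occurrence of A on a right-hand side N → α A β: add FIRST(β) \ {ε}, and if β is empty or nullable also add FOLLOW(N). Iterate to a fixed point.

A is the start symbol, so $ ∈ FOLLOW(A).
In A → A E: A is followed by E, add FIRST(E) \ {ε} = { 'num' }

Taking the union: FOLLOW(A) = { $, 'num' }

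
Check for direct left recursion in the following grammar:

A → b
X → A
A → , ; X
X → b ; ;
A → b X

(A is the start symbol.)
Direct left recursion occurs when N → N α for some non-terminal N (the right-hand side begins with the left-hand side itself).

A → b: starts with b
X → A: starts with A
A → , ; X: starts with ','
X → b ; ;: starts with b
A → b X: starts with b

No direct left recursion found.

Answer: No direct left recursion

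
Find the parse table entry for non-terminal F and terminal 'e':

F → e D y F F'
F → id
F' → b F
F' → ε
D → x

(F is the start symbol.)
To find M[F, 'e'], we find productions for F where 'e' is in the predict set (PREDICT(N → α) = (FIRST(α) \ {ε}) ∪ (FOLLOW(N) if α ⇒* ε)).

F → e D y F F': PREDICT = { 'e' }
  'e' is in predict set, so this production goes in M[F, 'e']
F → id: PREDICT = { 'id' }

M[F, 'e'] = F → e D y F F'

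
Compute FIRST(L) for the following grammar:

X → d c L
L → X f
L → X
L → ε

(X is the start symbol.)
{ 'd', ε }

To compute FIRST(L), examine every production with L on the left-hand side, reading each right-hand side left to right until a non-nullable symbol is reached.

FIRST sets of the other non-terminals involved (by the same procedure, iterated to a fixed point):
  FIRST(X) = { 'd' }

From L → X f:
  - X is a non-terminal: add FIRST(X) \ {ε} = { 'd' }
    X is not nullable, so stop
From L → X:
  - X is a non-terminal: add FIRST(X) \ {ε} = { 'd' }
    X is not nullable, so stop
From L → ε:
  - ε-production, so ε ∈ FIRST(L)

Collecting: FIRST(L) = { 'd', ε }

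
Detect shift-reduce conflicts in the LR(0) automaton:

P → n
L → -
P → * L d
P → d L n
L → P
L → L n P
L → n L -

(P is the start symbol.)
Yes — I8: [P → n .] vs [L → . -]; I13: [P → d L n .] vs [P → . * L d]

A shift-reduce conflict occurs when an LR(0) state has both:
  - a complete (reduce) item [A → α .] (dot at the end), and
  - a shift item [B → β . c γ] (dot before a terminal).

Augment with P' → P and build the canonical LR(0) collection (I0 = CLOSURE({[P' → . P]}), then GOTO on every symbol after a dot until no new states appear). It has 16 states:
  I0: { [P → . * L d], [P → . d L n], [P → . n], [P' → . P] }  — shift
  I1: { [L → . -], [L → . L n P], [L → . P], [L → . n L -], [P → * . L d], [P → . * L d], [P → . d L n], [P → . n] }  — shift
  I2: { [P' → P .] }  — accept
  I3: { [L → . -], [L → . L n P], [L → . P], [L → . n L -], [P → . * L d], [P → . d L n], [P → . n], [P → d . L n] }  — shift
  I4: { [P → n .] }  — reduce
  I5: { [L → - .] }  — reduce
  I6: { [L → L . n P], [P → d L . n] }  — shift
  I7: { [L → P .] }  — reduce
  I8: { [L → . -], [L → . L n P], [L → . P], [L → . n L -], [L → n . L -], [P → . * L d], [P → . d L n], [P → . n], [P → n .] }  — shift, reduce
  I9: { [L → L . n P], [L → n L . -] }  — shift
  I10: { [L → n L - .] }  — reduce
  I11: { [L → L n . P], [P → . * L d], [P → . d L n], [P → . n] }  — shift
  I12: { [L → L n P .] }  — reduce
  I13: { [L → L n . P], [P → . * L d], [P → . d L n], [P → . n], [P → d L n .] }  — shift, reduce
  I14: { [L → L . n P], [P → * L . d] }  — shift
  I15: { [P → * L d .] }  — reduce

I8 contains reduce item [P → n .] and shift items [L → . -], [L → . n L -], [P → . * L d], [P → . d L n], [P → . n] — shift-reduce conflict.
I13 contains reduce item [P → d L n .] and shift items [P → . * L d], [P → . d L n], [P → . n] — shift-reduce conflict.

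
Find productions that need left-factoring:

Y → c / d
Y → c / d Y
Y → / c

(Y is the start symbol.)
Yes, Y has productions with common prefix 'c / d'

Left-factoring is needed when two productions for the same non-terminal
share a common prefix on the right-hand side.

Productions for Y:
  Y → c / d
  Y → c / d Y
  Y → / c

Found common prefix 'c / d' in productions for Y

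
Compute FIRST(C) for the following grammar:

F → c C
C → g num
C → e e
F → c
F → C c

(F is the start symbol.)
From C → g num:
  - g is a terminal: add 'g' and stop
From C → e e:
  - e is a terminal: add 'e' and stop

Collecting: FIRST(C) = { 'e', 'g' }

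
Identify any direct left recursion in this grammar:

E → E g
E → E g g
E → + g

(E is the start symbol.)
Direct left recursion occurs when N → N α for some non-terminal N (the right-hand side begins with the left-hand side itself).

E → E g: LEFT RECURSIVE (starts with E)
E → E g g: LEFT RECURSIVE (starts with E)
E → + g: starts with '+'

The grammar has direct left recursion on: E.

Answer: Yes, E is left-recursive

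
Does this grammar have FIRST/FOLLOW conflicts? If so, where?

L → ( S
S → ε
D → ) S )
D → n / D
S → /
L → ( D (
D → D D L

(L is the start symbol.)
No FIRST/FOLLOW conflicts.

Nullable non-terminals: S.

S: nullable alternative(s) S → ε; FOLLOW(S) = { $, '(', ')', 'n' }
  S → ε: FIRST \ {ε} = { } — this is the only nullable alternative, skip
  S → /: FIRST \ {ε} = { '/' } — disjoint from FOLLOW(S)

D, L have no nullable alternative, so no FIRST/FOLLOW check is needed there.

No FIRST/FOLLOW conflicts found.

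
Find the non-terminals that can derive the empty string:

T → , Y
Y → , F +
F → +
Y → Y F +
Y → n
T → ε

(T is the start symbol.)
A non-terminal is nullable if it can derive ε (the empty string): either it has an ε-production, or it has a production whose right-hand side consists entirely of nullable non-terminals.

ε-productions: T → ε
So T is immediately nullable.
No further non-terminal can be added: every production for the remaining non-terminals contains a terminal or a non-nullable non-terminal.
Nullable = { 'T' }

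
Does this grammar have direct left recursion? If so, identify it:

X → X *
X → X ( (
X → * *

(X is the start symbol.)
Yes, X is left-recursive

X → X *: LEFT RECURSIVE (starts with X)
X → X ( (: LEFT RECURSIVE (starts with X)
X → * *: starts with '*'

The grammar has direct left recursion on: X.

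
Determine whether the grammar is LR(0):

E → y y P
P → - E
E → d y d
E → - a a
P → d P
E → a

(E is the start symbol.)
Augment with E' → E and build the canonical LR(0) collection (I0 = CLOSURE({[E' → . E]}), then GOTO on every symbol after a dot until no new states appear). It has 16 states:
  I0: { [E → . - a a], [E → . a], [E → . d y d], [E → . y y P], [E' → . E] }  — shift
  I1: { [E → - . a a] }  — shift
  I2: { [E' → E .] }  — accept
  I3: { [E → a .] }  — reduce
  I4: { [E → d . y d] }  — shift
  I5: { [E → y . y P] }  — shift
  I6: { [E → y y . P], [P → . - E], [P → . d P] }  — shift
  I7: { [E → . - a a], [E → . a], [E → . d y d], [E → . y y P], [P → - . E] }  — shift
  I8: { [E → y y P .] }  — reduce
  I9: { [P → . - E], [P → . d P], [P → d . P] }  — shift
  I10: { [P → d P .] }  — reduce
  I11: { [P → - E .] }  — reduce
  I12: { [E → d y . d] }  — shift
  I13: { [E → d y d .] }  — reduce
  I14: { [E → - a . a] }  — shift
  I15: { [E → - a a .] }  — reduce

Every state is either a pure shift/goto state or contains exactly one complete item and nothing to shift — no conflicts. The grammar is LR(0).

Answer: Yes, the grammar is LR(0)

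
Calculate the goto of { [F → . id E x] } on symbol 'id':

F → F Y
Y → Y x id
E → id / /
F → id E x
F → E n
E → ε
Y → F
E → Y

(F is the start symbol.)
GOTO(I, 'id') = CLOSURE({ [A → αX.β] : [A → α.Xβ] ∈ I, X = 'id' })

Items with dot before 'id', with the dot advanced:
  [F → . id E x] → [F → id . E x]
Closure of the advanced items:
  [F → id . E x] has the dot before E: add [E → . id / /], [E → .], [E → . Y]
  [E → . Y] has the dot before Y: add [Y → . Y x id], [Y → . F]
  [Y → . F] has the dot before F: add [F → . F Y], [F → . id E x], [F → . E n]

GOTO = { [E → . Y], [E → . id / /], [E → .], [F → . E n], [F → . F Y], [F → . id E x], [F → id . E x], [Y → . F], [Y → . Y x id] }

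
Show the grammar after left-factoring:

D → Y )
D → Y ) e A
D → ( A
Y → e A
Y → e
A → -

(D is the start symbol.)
D → Y ) D'
D' → ε
D' → e A
D → ( A
Y → e Y'
Y' → A
Y' → ε
A → -

Left-factoring transforms A → αβ₁ | αβ₂ into A → αA' and A' → β₁ | β₂
(α is the longest common prefix among the alternatives). Repeat until
no nonterminal has two alternatives with a common prefix.

Round 1: D has alternatives sharing prefix 'Y )'. Introduce D': D → Y ) D'
  Add: D' → ε
  Add: D' → e A

Round 2: Y has alternatives sharing prefix 'e'. Introduce Y': Y → e Y'
  Add: Y' → A
  Add: Y' → ε

No remaining common prefixes — done.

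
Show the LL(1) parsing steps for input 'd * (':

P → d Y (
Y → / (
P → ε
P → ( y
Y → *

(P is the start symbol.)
Stack is shown with the top on the left.

Stack    Input    Action
------------------------
P $      d * ( $  output P → d Y (
d Y ( $  d * ( $  match 'd'
Y ( $    * ( $    output Y → *
* ( $    * ( $    match '*'
( $      ( $      match '('
$        $        accept

The string is accepted.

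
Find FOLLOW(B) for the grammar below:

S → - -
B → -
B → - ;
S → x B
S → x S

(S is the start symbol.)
{ $ }

To compute FOLLOW(B), find every occurrence of B on a right-hand side N → α B β: add FIRST(β) \ {ε}, and if β is empty or nullable also add FOLLOW(N). Iterate to a fixed point.

In S → x B: B is at the end, add FOLLOW(S)

The FOLLOW sets referred to above (computed the same way, to a fixed point):
  FOLLOW(S) = { $ }

Taking the union: FOLLOW(B) = { $ }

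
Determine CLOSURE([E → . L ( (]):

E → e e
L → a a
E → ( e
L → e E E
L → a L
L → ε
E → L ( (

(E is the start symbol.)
To compute CLOSURE, for each item [A → α.Bβ] where B is a non-terminal, add [B → .γ] for all productions B → γ; repeat for the newly added items until nothing changes.

Start with: [E → . L ( (]
  [E → . L ( (] has the dot before L: add [L → . a a], [L → . e E E], [L → . a L], [L → .]
No further items can be added.

CLOSURE = { [E → . L ( (], [L → . a L], [L → . a a], [L → . e E E], [L → .] }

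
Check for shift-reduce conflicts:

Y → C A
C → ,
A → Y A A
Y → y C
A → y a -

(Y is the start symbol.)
No shift-reduce conflicts

A shift-reduce conflict occurs when an LR(0) state has both:
  - a complete (reduce) item [A → α .] (dot at the end), and
  - a shift item [B → β . c γ] (dot before a terminal).

Augment with Y' → Y and build the canonical LR(0) collection (I0 = CLOSURE({[Y' → . Y]}), then GOTO on every symbol after a dot until no new states appear). It has 13 states:
  I0: { [C → . ,], [Y → . C A], [Y → . y C], [Y' → . Y] }  — shift
  I1: { [C → , .] }  — reduce
  I2: { [A → . Y A A], [A → . y a -], [C → . ,], [Y → . C A], [Y → . y C], [Y → C . A] }  — shift
  I3: { [Y' → Y .] }  — accept
  I4: { [C → . ,], [Y → y . C] }  — shift
  I5: { [Y → y C .] }  — reduce
  I6: { [Y → C A .] }  — reduce
  I7: { [A → . Y A A], [A → . y a -], [A → Y . A A], [C → . ,], [Y → . C A], [Y → . y C] }  — shift
  I8: { [A → y . a -], [C → . ,], [Y → y . C] }  — shift
  I9: { [A → y a . -] }  — shift
  I10: { [A → y a - .] }  — reduce
  I11: { [A → . Y A A], [A → . y a -], [A → Y A . A], [C → . ,], [Y → . C A], [Y → . y C] }  — shift
  I12: { [A → Y A A .] }  — reduce

No state contains both a complete item and a shift item.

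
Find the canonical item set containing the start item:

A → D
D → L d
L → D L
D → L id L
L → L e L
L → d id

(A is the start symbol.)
First, augment the grammar with A' → A
I₀ = CLOSURE({ [A' → . A] }):
  [A' → . A] has the dot before A: add [A → . D]
  [A → . D] has the dot before D: add [D → . L d], [D → . L id L]
  [D → . L d] has the dot before L: add [L → . D L], [L → . L e L], [L → . d id]
No further items can be added.

I₀ = { [A → . D], [A' → . A], [D → . L d], [D → . L id L], [L → . D L], [L → . L e L], [L → . d id] }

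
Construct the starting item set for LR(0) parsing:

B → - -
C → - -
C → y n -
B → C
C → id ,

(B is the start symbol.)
{ [B → . - -], [B → . C], [B' → . B], [C → . - -], [C → . id ,], [C → . y n -] }

First, augment the grammar with B' → B
I₀ = CLOSURE({ [B' → . B] }):
  [B' → . B] has the dot before B: add [B → . - -], [B → . C]
  [B → . C] has the dot before C: add [C → . - -], [C → . y n -], [C → . id ,]
No further items can be added.

I₀ = { [B → . - -], [B → . C], [B' → . B], [C → . - -], [C → . id ,], [C → . y n -] }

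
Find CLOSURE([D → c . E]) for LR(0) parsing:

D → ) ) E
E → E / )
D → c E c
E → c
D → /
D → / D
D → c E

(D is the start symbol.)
To compute CLOSURE, for each item [A → α.Bβ] where B is a non-terminal, add [B → .γ] for all productions B → γ; repeat for the newly added items until nothing changes.

Start with: [D → c . E]
  [D → c . E] has the dot before E: add [E → . E / )], [E → . c]
No further items can be added.

CLOSURE = { [D → c . E], [E → . E / )], [E → . c] }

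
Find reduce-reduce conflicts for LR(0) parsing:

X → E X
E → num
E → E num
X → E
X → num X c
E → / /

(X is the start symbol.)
Yes — I8: [E → E num .] vs [E → num .]

A reduce-reduce conflict occurs when an LR(0) state has two complete items [A → α .] and [B → β .] — both call for a reduction, and with no lookahead the parser cannot choose between them.

Augment with X' → X and build the canonical LR(0) collection (I0 = CLOSURE({[X' → . X]}), then GOTO on every symbol after a dot until no new states appear). It has 10 states:
  I0: { [E → . / /], [E → . E num], [E → . num], [X → . E X], [X → . E], [X → . num X c], [X' → . X] }  — shift
  I1: { [E → / . /] }  — shift
  I2: { [E → . / /], [E → . E num], [E → . num], [E → E . num], [X → . E X], [X → . E], [X → . num X c], [X → E . X], [X → E .] }  — shift, reduce
  I3: { [X' → X .] }  — accept
  I4: { [E → . / /], [E → . E num], [E → . num], [E → num .], [X → . E X], [X → . E], [X → . num X c], [X → num . X c] }  — shift, reduce
  I5: { [X → num X . c] }  — shift
  I6: { [X → num X c .] }  — reduce
  I7: { [X → E X .] }  — reduce
  I8: { [E → . / /], [E → . E num], [E → . num], [E → E num .], [E → num .], [X → . E X], [X → . E], [X → . num X c], [X → num . X c] }  — shift, 2 reduces
  I9: { [E → / / .] }  — reduce

I8 contains complete items [E → E num .], [E → num .] — reduce-reduce conflict.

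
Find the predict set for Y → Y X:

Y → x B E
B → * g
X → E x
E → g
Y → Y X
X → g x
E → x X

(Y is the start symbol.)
PREDICT(Y → Y X) = (FIRST(RHS) \ {ε}) ∪ (FOLLOW(Y) if ε ∈ FIRST(RHS), i.e. RHS ⇒* ε)
FIRST(Y) = { 'x' }
FIRST(Y X) = { 'x' }
ε ∉ FIRST(Y X), so FOLLOW(Y) is not added.
PREDICT(Y → Y X) = { 'x' }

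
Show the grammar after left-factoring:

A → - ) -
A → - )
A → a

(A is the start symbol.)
A → - ) A'
A' → -
A' → ε
A → a

Left-factoring transforms A → αβ₁ | αβ₂ into A → αA' and A' → β₁ | β₂
(α is the longest common prefix among the alternatives). Repeat until
no nonterminal has two alternatives with a common prefix.

Round 1: A has alternatives sharing prefix '- )'. Introduce A': A → - ) A'
  Add: A' → -
  Add: A' → ε

No remaining common prefixes — done.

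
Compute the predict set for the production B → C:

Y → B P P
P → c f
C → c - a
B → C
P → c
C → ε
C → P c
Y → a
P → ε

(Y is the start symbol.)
PREDICT(B → C) = (FIRST(RHS) \ {ε}) ∪ (FOLLOW(B) if ε ∈ FIRST(RHS), i.e. RHS ⇒* ε)
FIRST(C) = { 'c', ε }
FIRST(C) = { 'c', ε }
ε ∈ FIRST(C) (the right-hand side is nullable), so add FOLLOW(B) = { $, 'c' }
PREDICT(B → C) = { $, 'c' }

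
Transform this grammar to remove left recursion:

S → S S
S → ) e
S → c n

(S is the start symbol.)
S → ) e S'
S → c n S'
S' → S S'
S' → ε

S is directly left-recursive. The standard transformation for
  A → A α₁ | ... | A α_m | β₁ | ... | β_n
is
  A  → β₁ A' | ... | β_n A'
  A' → α₁ A' | ... | α_m A' | ε

S → ) e becomes S → ) e S'
S → c n becomes S → c n S'
S → S S becomes S' → S S'
Add S' → ε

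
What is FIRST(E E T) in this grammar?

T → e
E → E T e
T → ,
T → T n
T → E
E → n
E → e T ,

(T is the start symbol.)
{ 'e', 'n' }

FIRST sets of the non-terminals involved (from the grammar, by fixed-point iteration):
  FIRST(E) = { 'e', 'n' }

To compute FIRST(E E T), process the symbols left to right:
Symbol E is a non-terminal. Add FIRST(E) \ {ε} = { 'e', 'n' }
E is not nullable (ε ∉ FIRST(E)), so stop here.
FIRST(E E T) = { 'e', 'n' }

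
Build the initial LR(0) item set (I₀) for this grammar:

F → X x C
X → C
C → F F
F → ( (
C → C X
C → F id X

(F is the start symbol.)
First, augment the grammar with F' → F
I₀ = CLOSURE({ [F' → . F] }):
  [F' → . F] has the dot before F: add [F → . X x C], [F → . ( (]
  [F → . X x C] has the dot before X: add [X → . C]
  [X → . C] has the dot before C: add [C → . F F], [C → . C X], [C → . F id X]
No further items can be added.

I₀ = { [C → . C X], [C → . F F], [C → . F id X], [F → . ( (], [F → . X x C], [F' → . F], [X → . C] }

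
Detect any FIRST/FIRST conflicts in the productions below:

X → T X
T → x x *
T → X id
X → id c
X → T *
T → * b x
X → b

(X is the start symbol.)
Yes. X → T X / X → id c on { 'id' }; X → T X / X → T '*' on { '*', 'b', 'id', 'x' }; X → T X / X → b on { 'b' }; X → id c / X → T '*' on { 'id' }; X → T '*' / X → b on { 'b' }; T → x x '*' / T → X id on { 'x' }; T → X id / T → '*' b x on { '*' }

A FIRST/FIRST conflict occurs when two productions N → α and N → β for the same non-terminal have FIRST(α) ∩ FIRST(β) ≠ ∅ (with ε ∈ FIRST of a nullable right-hand side, so two nullable alternatives also conflict).

FIRST sets of the non-terminals at (or reachable through a nullable prefix from) the front of some alternative:
  FIRST(T) = { '*', 'b', 'id', 'x' }
  FIRST(X) = { '*', 'b', 'id', 'x' }

Productions for X:
  X → T X: FIRST = { '*', 'b', 'id', 'x' }
  X → id c: FIRST = { 'id' }
  X → T *: FIRST = { '*', 'b', 'id', 'x' }
  X → b: FIRST = { 'b' }
Productions for T:
  T → x x *: FIRST = { 'x' }
  T → X id: FIRST = { '*', 'b', 'id', 'x' }
  T → * b x: FIRST = { '*' }

Conflict for X: X → T X and X → id c
  Overlap: { 'id' }
Conflict for X: X → T X and X → T *
  Overlap: { '*', 'b', 'id', 'x' }
Conflict for X: X → T X and X → b
  Overlap: { 'b' }
Conflict for X: X → id c and X → T *
  Overlap: { 'id' }
Conflict for X: X → T * and X → b
  Overlap: { 'b' }
Conflict for T: T → x x * and T → X id
  Overlap: { 'x' }
Conflict for T: T → X id and T → * b x
  Overlap: { '*' }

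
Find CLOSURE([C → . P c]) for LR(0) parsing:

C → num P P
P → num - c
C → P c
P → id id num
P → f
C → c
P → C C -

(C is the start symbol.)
{ [C → . P c], [C → . c], [C → . num P P], [P → . C C -], [P → . f], [P → . id id num], [P → . num - c] }

To compute CLOSURE, for each item [A → α.Bβ] where B is a non-terminal, add [B → .γ] for all productions B → γ; repeat for the newly added items until nothing changes.

Start with: [C → . P c]
  [C → . P c] has the dot before P: add [P → . num - c], [P → . id id num], [P → . f], [P → . C C -]
  [P → . C C -] has the dot before C: add [C → . num P P], [C → . c]
No further items can be added.

CLOSURE = { [C → . P c], [C → . c], [C → . num P P], [P → . C C -], [P → . f], [P → . id id num], [P → . num - c] }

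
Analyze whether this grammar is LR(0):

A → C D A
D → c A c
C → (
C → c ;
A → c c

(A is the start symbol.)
A grammar is LR(0) if no state in the canonical LR(0) collection has:
  - both a shift item (dot before a terminal) and a complete item (shift-reduce conflict), or
  - two or more complete items (reduce-reduce conflict; the accept item [A' → A .] counts as a complete item here).

Augment with A' → A and build the canonical LR(0) collection (I0 = CLOSURE({[A' → . A]}), then GOTO on every symbol after a dot until no new states appear). It has 12 states:
  I0: { [A → . C D A], [A → . c c], [A' → . A], [C → . (], [C → . c ;] }  — shift
  I1: { [C → ( .] }  — reduce
  I2: { [A' → A .] }  — accept
  I3: { [A → C . D A], [D → . c A c] }  — shift
  I4: { [A → c . c], [C → c . ;] }  — shift
  I5: { [C → c ; .] }  — reduce
  I6: { [A → c c .] }  — reduce
  I7: { [A → . C D A], [A → . c c], [A → C D . A], [C → . (], [C → . c ;] }  — shift
  I8: { [A → . C D A], [A → . c c], [C → . (], [C → . c ;], [D → c . A c] }  — shift
  I9: { [D → c A . c] }  — shift
  I10: { [D → c A c .] }  — reduce
  I11: { [A → C D A .] }  — reduce

Every state is either a pure shift/goto state or contains exactly one complete item and nothing to shift — no conflicts. The grammar is LR(0).

Answer: Yes, the grammar is LR(0)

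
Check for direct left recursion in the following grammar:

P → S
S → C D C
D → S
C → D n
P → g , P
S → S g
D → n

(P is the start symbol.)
Direct left recursion occurs when N → N α for some non-terminal N (the right-hand side begins with the left-hand side itself).

P → S: starts with S
S → C D C: starts with C
D → S: starts with S
C → D n: starts with D
P → g , P: starts with g
S → S g: LEFT RECURSIVE (starts with S)
D → n: starts with n

The grammar has direct left recursion on: S.

Answer: Yes, S is left-recursive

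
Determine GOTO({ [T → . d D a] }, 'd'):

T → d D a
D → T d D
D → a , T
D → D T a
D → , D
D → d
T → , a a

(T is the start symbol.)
GOTO(I, 'd') = CLOSURE({ [A → αX.β] : [A → α.Xβ] ∈ I, X = 'd' })

Items with dot before 'd', with the dot advanced:
  [T → . d D a] → [T → d . D a]
Closure of the advanced items:
  [T → d . D a] has the dot before D: add [D → . T d D], [D → . a , T], [D → . D T a], [D → . , D], [D → . d]
  [D → . T d D] has the dot before T: add [T → . d D a], [T → . , a a]

GOTO = { [D → . , D], [D → . D T a], [D → . T d D], [D → . a , T], [D → . d], [T → . , a a], [T → . d D a], [T → d . D a] }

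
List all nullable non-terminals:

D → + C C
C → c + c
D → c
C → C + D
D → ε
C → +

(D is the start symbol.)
{ 'D' }

ε-productions: D → ε
So D is immediately nullable.
No further non-terminal can be added: every production for the remaining non-terminals contains a terminal or a non-nullable non-terminal.
Nullable = { 'D' }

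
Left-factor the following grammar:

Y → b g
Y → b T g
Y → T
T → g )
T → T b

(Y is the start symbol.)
Left-factoring transforms A → αβ₁ | αβ₂ into A → αA' and A' → β₁ | β₂
(α is the longest common prefix among the alternatives). Repeat until
no nonterminal has two alternatives with a common prefix.

Round 1: Y has alternatives sharing prefix 'b'. Introduce Y': Y → b Y'
  Add: Y' → g
  Add: Y' → T g

No remaining common prefixes — done.

Resulting grammar:
Y → b Y'
Y' → g
Y' → T g
Y → T
T → g )
T → T b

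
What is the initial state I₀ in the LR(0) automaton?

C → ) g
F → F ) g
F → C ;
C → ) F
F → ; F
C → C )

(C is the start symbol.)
First, augment the grammar with C' → C
I₀ = CLOSURE({ [C' → . C] }):
  [C' → . C] has the dot before C: add [C → . ) g], [C → . ) F], [C → . C )]
No further items can be added.

I₀ = { [C → . ) F], [C → . ) g], [C → . C )], [C' → . C] }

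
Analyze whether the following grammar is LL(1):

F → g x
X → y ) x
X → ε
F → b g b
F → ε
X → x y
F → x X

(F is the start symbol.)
Yes, the grammar is LL(1).

Relevant sets:
  FOLLOW(F) = { $ }
  FOLLOW(X) = { $ }

For F:
  PREDICT(F → g x) = { 'g' }
  PREDICT(F → b g b) = { 'b' }
  PREDICT(F → ε) = { $ }
  PREDICT(F → x X) = { 'x' }
For X:
  PREDICT(X → y ')' x) = { 'y' }
  PREDICT(X → ε) = { $ }
  PREDICT(X → x y) = { 'x' }

All predict sets are disjoint. The grammar IS LL(1).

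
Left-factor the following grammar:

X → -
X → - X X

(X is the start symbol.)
X → - X'
X' → ε
X' → X X

Left-factoring transforms A → αβ₁ | αβ₂ into A → αA' and A' → β₁ | β₂
(α is the longest common prefix among the alternatives). Repeat until
no nonterminal has two alternatives with a common prefix.

Round 1: X has alternatives sharing prefix '-'. Introduce X': X → - X'
  Add: X' → ε
  Add: X' → X X

No remaining common prefixes — done.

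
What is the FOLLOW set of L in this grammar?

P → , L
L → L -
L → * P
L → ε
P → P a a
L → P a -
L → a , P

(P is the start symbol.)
To compute FOLLOW(L), find every occurrence of L on a right-hand side N → α L β: add FIRST(β) \ {ε}, and if β is empty or nullable also add FOLLOW(N). Iterate to a fixed point.

In P → , L: L is at the end, add FOLLOW(P)
In L → L -: L is followed by '-', add FIRST('-') \ {ε} = { '-' }

The FOLLOW sets referred to above (computed the same way, to a fixed point):
  FOLLOW(P) = { $, '-', 'a' }

Taking the union: FOLLOW(L) = { $, '-', 'a' }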